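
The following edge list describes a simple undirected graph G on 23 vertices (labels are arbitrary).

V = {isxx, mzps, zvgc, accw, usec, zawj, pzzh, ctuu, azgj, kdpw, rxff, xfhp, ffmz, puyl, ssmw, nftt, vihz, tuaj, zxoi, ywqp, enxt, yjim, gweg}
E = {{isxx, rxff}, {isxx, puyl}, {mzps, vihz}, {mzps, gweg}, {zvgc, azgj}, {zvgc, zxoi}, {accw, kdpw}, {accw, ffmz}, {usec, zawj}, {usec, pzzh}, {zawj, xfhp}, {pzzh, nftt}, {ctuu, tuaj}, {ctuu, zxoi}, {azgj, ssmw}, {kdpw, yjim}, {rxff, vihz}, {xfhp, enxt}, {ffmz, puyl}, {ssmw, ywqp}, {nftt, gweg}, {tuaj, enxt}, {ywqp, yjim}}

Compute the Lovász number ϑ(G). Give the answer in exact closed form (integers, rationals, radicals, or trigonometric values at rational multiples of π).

Vertex rxff has 2 neighbors: isxx, vihz.
deg(gweg) = 2; N(gweg) = {mzps, nftt}.
deg(zvgc) = 2; N(zvgc) = {azgj, zxoi}.
N(ctuu) = {tuaj, zxoi}, |N(ctuu)| = 2.
2-regular, N=23; this is C_{23}, the 23-cycle.
The 12 distinct eigenvalues: [2.0, 1.92583, 1.70884, 1.36511, 0.92013, 0.40691, -0.13648, -0.66976, -1.15336, -1.55142, -1.83442, -1.98137].
With N=23: ϑ(G) = 23·(-(-1)*2*cos(pi/23))/(2−(-2*cos(pi/23))) = 23*cos(pi/23)/(cos(pi/23) + 1).
ϑ(G) ≈ 11.446194.
Lovász sandwich 11 ≤ 23*cos(pi/23)/(cos(pi/23) + 1) ≤ 12: both strict.

23*cos(pi/23)/(cos(pi/23) + 1)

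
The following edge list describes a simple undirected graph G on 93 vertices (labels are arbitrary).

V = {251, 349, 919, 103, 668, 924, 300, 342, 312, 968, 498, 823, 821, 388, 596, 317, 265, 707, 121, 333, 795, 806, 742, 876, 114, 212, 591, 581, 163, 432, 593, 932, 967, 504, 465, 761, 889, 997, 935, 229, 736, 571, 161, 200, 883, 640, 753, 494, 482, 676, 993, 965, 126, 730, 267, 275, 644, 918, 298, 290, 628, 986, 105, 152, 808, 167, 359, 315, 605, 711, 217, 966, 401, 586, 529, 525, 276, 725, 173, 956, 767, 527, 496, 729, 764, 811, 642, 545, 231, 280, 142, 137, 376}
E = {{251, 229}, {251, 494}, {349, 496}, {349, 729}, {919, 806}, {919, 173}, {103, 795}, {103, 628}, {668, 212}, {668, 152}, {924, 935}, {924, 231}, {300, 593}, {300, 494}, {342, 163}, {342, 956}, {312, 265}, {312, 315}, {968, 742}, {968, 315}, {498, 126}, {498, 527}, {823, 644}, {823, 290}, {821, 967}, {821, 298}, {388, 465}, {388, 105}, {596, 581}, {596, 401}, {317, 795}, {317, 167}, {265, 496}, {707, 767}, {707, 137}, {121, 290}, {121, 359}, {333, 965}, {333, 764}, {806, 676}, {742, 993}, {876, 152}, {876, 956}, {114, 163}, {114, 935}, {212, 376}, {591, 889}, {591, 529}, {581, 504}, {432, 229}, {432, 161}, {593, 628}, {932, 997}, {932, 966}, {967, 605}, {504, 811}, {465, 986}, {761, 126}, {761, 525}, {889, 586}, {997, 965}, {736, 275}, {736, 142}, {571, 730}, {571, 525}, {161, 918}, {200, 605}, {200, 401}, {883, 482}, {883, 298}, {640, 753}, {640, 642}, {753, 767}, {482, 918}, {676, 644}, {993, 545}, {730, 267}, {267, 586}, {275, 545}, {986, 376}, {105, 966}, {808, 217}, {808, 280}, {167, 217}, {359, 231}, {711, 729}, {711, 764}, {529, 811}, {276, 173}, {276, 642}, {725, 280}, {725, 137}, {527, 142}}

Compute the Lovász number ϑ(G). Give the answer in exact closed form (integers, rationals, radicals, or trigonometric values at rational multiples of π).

Vertex 545 has 2 neighbors: 993, 275.
deg(265) = 2; N(265) = {312, 496}.
Vertex 504 has 2 neighbors: 581, 811.
Vertex 465 has 2 neighbors: 388, 986.
Every vertex has degree 2 (N=93); a single 93-cycle (edge-transitive).
spec(A) ≈ [2.0, 1.99544, 1.98177, 1.95906, 1.92741, 1.88697, 1.83792, 1.78048, 1.71491, 1.64153, 1.56065, 1.47265, 1.37793, 1.27693, 1.1701, 1.05793, 0.94093, 0.81964, 0.69461, 0.56641, 0.43563, 0.30286, 0.1687, 0.03378, -0.1013, -0.23591, -0.36945, -0.50131, -0.63087, -0.75756, -0.88079, -1.0, -1.11465, -1.22421, -1.32819, -1.42611, -1.51752, -1.602, -1.67918, -1.74869, -1.81023, -1.86351, -1.90828, -1.94434, -1.97154, -1.98974, -1.99886] (distinct, 5 d.p.).
With N=93: ϑ(G) = 93·(-(-1)*2*cos(pi/93))/(2−(-2*cos(pi/93))) = 93*cos(pi/93)/(cos(pi/93) + 1).
ϑ(G) ≈ 46.486732.
Lovász sandwich 46 ≤ 93*cos(pi/93)/(cos(pi/93) + 1) ≤ 47: both strict.

93*cos(pi/93)/(cos(pi/93) + 1)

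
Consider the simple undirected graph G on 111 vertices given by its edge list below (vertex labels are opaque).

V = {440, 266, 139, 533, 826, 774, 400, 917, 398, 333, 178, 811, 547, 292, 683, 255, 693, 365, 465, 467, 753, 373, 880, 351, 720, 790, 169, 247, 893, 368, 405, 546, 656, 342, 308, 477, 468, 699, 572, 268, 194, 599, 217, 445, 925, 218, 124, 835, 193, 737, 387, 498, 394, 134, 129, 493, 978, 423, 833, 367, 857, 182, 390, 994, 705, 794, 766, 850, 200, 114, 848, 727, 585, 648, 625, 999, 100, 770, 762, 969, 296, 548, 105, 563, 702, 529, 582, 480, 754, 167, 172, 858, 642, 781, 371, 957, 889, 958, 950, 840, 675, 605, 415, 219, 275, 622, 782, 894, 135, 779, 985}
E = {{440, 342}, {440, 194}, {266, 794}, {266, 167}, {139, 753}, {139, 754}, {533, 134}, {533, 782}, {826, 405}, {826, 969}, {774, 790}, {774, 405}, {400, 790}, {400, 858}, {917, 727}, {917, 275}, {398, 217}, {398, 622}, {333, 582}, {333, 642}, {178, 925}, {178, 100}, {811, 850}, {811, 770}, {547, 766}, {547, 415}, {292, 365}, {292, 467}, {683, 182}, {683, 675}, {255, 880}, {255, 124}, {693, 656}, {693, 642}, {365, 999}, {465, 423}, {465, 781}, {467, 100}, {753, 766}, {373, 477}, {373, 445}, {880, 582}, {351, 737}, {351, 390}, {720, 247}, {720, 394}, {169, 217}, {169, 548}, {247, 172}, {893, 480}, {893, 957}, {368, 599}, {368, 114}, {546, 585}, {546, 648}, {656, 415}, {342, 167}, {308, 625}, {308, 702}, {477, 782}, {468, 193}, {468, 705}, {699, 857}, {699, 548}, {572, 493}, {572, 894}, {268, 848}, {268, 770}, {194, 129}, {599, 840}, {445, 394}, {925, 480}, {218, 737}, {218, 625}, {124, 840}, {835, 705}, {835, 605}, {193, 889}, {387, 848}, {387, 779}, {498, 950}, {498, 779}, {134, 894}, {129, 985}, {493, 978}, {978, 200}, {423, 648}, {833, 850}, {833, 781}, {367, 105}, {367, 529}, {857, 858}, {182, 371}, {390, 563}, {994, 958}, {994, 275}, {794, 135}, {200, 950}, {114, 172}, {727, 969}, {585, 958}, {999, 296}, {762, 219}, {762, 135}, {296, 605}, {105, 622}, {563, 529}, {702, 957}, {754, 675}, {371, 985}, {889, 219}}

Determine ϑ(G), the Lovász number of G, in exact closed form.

Vertex 599 has 2 neighbors: 368, 840.
N(693) = {656, 642}, |N(693)| = 2.
Vertex 794 has 2 neighbors: 266, 135.
N(811) = {850, 770}, |N(811)| = 2.
2-regular, N=111; connected 2-regular on 111 ⇒ C_{111}.
A has 56 distinct eigenvalues ≈ [2.0, 1.996797, 1.987197, 1.971232, 1.948952, 1.920429, 1.885755, 1.84504, 1.798414, 1.746028, 1.688049, 1.624662, 1.556072, 1.482496, 1.404172, 1.321349, 1.234294, 1.143286, 1.048615, 0.950584, 0.849509, 0.745713, 0.639528, 0.531294, 0.421359, 0.310073, 0.197795, 0.084882, -0.028302, -0.141395, -0.254036, -0.365862, -0.476517, -0.585646, -0.692898, -0.797931, -0.900407, -1.0, -1.096389, -1.189266, -1.278334, -1.363307, -1.443912, -1.519892, -1.591004, -1.657019, -1.717727, -1.772931, -1.822457, -1.866145, -1.903855, -1.935466, -1.960877, -1.980007, -1.992795, -1.999199].
With N=111: ϑ(G) = 111·(-(-1)*2*cos(pi/111))/(2−(-2*cos(pi/111))) = 111*cos(pi/111)/(cos(pi/111) + 1).
ϑ(G) ≈ 55.48888410.
Sandwich: α(G)=55 ≤ ϑ(G)=111*cos(pi/111)/(cos(pi/111) + 1) ≤ χ(Ḡ)=56 (both strict).

111*cos(pi/111)/(cos(pi/111) + 1)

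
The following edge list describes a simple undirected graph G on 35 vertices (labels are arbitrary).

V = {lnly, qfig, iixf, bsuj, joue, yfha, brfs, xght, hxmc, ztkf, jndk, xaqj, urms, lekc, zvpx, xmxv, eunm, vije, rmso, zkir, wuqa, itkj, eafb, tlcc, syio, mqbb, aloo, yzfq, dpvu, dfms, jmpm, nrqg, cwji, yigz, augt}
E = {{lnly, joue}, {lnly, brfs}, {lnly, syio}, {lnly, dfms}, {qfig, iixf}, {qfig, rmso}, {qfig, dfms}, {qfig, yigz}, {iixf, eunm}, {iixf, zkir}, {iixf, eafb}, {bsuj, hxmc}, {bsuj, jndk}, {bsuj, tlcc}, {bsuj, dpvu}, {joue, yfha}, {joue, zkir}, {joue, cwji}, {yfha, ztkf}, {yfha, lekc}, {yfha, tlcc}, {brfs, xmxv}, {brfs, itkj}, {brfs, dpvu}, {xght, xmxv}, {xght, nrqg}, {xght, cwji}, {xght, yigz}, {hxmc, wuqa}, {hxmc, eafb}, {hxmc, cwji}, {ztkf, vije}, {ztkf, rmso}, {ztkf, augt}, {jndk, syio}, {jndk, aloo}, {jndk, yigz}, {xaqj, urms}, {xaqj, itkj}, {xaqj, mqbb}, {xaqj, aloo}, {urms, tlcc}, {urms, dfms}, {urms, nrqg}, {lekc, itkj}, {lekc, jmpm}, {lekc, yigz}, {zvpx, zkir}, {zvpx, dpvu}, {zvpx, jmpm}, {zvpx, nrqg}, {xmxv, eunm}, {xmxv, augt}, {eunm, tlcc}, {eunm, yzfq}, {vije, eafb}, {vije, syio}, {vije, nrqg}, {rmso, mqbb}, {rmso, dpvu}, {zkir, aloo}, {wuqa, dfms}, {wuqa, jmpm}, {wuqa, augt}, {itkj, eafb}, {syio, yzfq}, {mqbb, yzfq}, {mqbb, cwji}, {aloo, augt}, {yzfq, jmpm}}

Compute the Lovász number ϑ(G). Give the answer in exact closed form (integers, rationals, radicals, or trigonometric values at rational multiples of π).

15

Vertex xght has 4 neighbors: xmxv, nrqg, cwji, yigz.
deg(dfms) = 4; N(dfms) = {lnly, qfig, urms, wuqa}.
Vertex augt has 4 neighbors: ztkf, xmxv, wuqa, aloo.
N(aloo) = {jndk, xaqj, zkir, augt}, |N(aloo)| = 4.
35-vertex 4-regular graph: Kneser-type, 3-subsets of [7].
Distinct eigenvalues (to 6 d.p.): [4.0, 2.0, -1.0, -3.0].
ϑ = −N·λ_min/(λ_max−λ_min) = −35·(-3)/(4−(-3)) = 15.
ϑ(G) ≈ 15.0000.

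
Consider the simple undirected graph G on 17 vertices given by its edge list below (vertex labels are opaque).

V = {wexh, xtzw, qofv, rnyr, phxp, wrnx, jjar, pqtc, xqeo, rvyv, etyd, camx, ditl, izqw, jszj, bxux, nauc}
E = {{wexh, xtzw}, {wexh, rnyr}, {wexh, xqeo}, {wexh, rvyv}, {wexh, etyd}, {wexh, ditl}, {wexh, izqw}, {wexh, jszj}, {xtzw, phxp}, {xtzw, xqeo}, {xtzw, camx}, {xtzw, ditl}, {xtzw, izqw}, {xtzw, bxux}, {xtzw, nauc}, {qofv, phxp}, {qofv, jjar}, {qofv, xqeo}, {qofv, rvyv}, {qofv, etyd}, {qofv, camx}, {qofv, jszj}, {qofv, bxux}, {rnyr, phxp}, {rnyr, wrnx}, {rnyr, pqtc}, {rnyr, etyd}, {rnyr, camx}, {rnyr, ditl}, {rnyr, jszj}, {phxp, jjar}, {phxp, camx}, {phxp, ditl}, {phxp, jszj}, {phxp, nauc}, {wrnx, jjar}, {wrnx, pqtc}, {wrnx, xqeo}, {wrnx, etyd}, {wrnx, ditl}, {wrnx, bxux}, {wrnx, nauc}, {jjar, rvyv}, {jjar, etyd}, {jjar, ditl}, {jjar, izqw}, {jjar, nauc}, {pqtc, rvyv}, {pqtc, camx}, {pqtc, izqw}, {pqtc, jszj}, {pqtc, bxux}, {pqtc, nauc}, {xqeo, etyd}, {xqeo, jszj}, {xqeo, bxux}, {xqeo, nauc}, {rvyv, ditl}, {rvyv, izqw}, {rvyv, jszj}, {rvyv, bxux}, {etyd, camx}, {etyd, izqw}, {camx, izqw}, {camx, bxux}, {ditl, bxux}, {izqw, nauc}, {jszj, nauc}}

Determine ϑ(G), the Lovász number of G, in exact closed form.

sqrt(17)

Vertex jjar has 8 neighbors: qofv, phxp, wrnx, rvyv, etyd, ditl, izqw, nauc.
N(rvyv) = {wexh, qofv, jjar, pqtc, ditl, izqw, jszj, bxux}, |N(rvyv)| = 8.
Vertex bxux has 8 neighbors: xtzw, qofv, wrnx, pqtc, xqeo, rvyv, camx, ditl.
deg(wrnx) = 8; N(wrnx) = {rnyr, jjar, pqtc, xqeo, etyd, ditl, bxux, nauc}.
17-vertex 8-regular graph: Paley(17): SR with (k,λ,μ)=(8,3,4).
Distinct eigenvalues (to 5 d.p.): [8.0, 1.56155, -2.56155].
ϑ = −N·λ_min/(λ_max−λ_min) = −17·(-sqrt(17)/2 - 1/2)/(8−(-sqrt(17)/2 - 1/2)) = sqrt(17).
Numerically 4.123105626.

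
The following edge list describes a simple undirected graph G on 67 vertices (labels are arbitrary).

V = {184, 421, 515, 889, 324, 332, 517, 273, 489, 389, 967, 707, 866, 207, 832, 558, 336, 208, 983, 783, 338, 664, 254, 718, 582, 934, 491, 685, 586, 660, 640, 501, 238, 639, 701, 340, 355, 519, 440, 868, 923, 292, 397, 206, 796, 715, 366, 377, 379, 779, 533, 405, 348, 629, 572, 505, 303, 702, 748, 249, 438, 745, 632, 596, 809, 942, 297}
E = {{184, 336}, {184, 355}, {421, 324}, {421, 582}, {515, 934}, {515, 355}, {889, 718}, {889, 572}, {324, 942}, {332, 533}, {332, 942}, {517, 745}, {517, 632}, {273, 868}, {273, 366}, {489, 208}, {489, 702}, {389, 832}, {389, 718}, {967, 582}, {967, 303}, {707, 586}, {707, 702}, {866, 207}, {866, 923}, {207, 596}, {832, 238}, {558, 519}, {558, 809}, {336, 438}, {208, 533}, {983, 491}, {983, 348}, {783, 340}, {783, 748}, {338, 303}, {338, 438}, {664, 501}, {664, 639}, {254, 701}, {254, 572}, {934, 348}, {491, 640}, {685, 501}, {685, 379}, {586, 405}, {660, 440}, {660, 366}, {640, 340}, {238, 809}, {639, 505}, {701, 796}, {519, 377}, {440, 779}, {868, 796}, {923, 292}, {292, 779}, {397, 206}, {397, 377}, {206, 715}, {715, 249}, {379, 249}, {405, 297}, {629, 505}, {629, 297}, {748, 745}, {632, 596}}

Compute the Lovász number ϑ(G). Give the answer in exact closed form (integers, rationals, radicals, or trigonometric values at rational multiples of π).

N(866) = {207, 923}, |N(866)| = 2.
deg(868) = 2; N(868) = {273, 796}.
deg(340) = 2; N(340) = {783, 640}.
Vertex 967 has 2 neighbors: 582, 303.
Regular of degree 2 on 67 vertices: connected 2-regular on 67 ⇒ C_{67}.
Distinct eigenvalues (to 6 d.p.): [2.0, 1.991212, 1.964925, 1.92137, 1.860931, 1.784137, 1.691664, 1.584325, 1.463063, 1.328943, 1.183144, 1.026948, 0.861727, 0.688934, 0.510086, 0.326755, 0.140552, -0.046885, -0.233911, -0.418881, -0.600169, -0.776184, -0.945377, -1.106262, -1.257426, -1.397539, -1.52537, -1.639797, -1.739813, -1.824539, -1.893231, -1.945286, -1.980245, -1.997802].
Lovász (edge-transitive): ϑ = −67·(-2*cos(pi/67))/((2)−(-2*cos(pi/67))) = 67*cos(pi/67)/(cos(pi/67) + 1).
= 33.48157981… (decimal).
Sandwich: α(G)=33 ≤ ϑ(G)=67*cos(pi/67)/(cos(pi/67) + 1) ≤ χ(Ḡ)=34 (both strict).

67*cos(pi/67)/(cos(pi/67) + 1)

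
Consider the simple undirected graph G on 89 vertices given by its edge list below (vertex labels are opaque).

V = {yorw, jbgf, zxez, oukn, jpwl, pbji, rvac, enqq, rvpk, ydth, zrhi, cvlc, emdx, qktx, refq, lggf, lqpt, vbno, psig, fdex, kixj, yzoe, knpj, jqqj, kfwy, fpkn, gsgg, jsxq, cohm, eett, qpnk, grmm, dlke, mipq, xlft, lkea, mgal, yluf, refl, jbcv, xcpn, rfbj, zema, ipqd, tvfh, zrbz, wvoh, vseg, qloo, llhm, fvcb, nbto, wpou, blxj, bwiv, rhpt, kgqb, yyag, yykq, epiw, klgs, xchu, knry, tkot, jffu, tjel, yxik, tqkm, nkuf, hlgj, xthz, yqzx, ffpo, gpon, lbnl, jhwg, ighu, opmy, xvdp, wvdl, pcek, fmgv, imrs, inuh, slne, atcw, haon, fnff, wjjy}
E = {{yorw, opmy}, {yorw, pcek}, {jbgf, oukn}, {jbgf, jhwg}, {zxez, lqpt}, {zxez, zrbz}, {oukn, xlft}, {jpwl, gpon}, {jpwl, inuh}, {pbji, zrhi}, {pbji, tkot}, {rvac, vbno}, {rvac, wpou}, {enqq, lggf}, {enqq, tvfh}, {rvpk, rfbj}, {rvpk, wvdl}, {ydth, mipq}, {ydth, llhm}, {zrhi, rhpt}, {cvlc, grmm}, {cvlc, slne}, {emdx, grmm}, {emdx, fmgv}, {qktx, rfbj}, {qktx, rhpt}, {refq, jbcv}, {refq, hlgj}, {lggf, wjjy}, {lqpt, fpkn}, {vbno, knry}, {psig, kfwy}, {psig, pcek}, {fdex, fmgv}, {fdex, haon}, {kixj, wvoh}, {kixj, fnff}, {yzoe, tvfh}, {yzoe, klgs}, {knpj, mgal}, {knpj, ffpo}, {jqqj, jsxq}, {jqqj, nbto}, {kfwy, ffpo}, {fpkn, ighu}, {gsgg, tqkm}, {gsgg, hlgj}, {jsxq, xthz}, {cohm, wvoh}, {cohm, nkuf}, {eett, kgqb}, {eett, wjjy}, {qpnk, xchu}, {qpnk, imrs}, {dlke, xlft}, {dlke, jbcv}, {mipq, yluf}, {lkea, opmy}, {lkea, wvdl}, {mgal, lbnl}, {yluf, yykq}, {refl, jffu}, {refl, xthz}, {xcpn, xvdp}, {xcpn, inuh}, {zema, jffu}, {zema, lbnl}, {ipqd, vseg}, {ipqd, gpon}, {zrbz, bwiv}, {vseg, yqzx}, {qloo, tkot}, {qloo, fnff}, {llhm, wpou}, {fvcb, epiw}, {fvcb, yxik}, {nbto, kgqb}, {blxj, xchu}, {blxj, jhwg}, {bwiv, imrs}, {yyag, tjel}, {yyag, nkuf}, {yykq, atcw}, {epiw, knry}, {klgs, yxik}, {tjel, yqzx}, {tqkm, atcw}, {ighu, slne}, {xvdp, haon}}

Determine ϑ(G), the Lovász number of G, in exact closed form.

89*cos(pi/89)/(cos(pi/89) + 1)

deg(blxj) = 2; N(blxj) = {xchu, jhwg}.
Vertex dlke has 2 neighbors: xlft, jbcv.
Vertex haon has 2 neighbors: fdex, xvdp.
N(jpwl) = {gpon, inuh}, |N(jpwl)| = 2.
Every vertex has degree 2 (N=89); a single 89-cycle (edge-transitive).
A has 45 distinct eigenvalues ≈ [2.0, 1.995, 1.98, 1.955, 1.921, 1.877, 1.823, 1.761, 1.689, 1.61, 1.522, 1.427, 1.324, 1.215, 1.1, 0.98, 0.854, 0.724, 0.591, 0.455, 0.316, 0.176, 0.035, -0.106, -0.246, -0.386, -0.523, -0.658, -0.79, -0.917, -1.04, -1.158, -1.27, -1.376, -1.475, -1.567, -1.651, -1.726, -1.793, -1.851, -1.9, -1.939, -1.969, -1.989, -1.999].
ϑ = −N·λ_min/(λ_max−λ_min) = −89·(-2*cos(pi/89))/(2−(-2*cos(pi/89))) = 89*cos(pi/89)/(cos(pi/89) + 1).
= 44.486135… (decimal).
α=44, χ(Ḡ)=45; ϑ=89*cos(pi/89)/(cos(pi/89) + 1) lies between (both strict).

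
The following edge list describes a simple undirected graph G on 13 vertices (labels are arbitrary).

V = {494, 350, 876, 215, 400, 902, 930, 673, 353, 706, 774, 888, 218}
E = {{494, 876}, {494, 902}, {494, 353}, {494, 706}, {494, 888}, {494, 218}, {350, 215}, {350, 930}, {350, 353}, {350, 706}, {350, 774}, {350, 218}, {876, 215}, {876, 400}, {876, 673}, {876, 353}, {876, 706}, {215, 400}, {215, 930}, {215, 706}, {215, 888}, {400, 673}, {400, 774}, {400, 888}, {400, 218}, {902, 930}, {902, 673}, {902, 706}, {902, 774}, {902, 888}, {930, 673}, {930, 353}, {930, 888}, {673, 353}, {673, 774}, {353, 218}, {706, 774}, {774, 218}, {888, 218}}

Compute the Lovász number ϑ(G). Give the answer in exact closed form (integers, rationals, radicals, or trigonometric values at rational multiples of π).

sqrt(13)

deg(706) = 6; N(706) = {494, 350, 876, 215, 902, 774}.
Vertex 876 has 6 neighbors: 494, 215, 400, 673, 353, 706.
Vertex 400 has 6 neighbors: 876, 215, 673, 774, 888, 218.
Vertex 774 has 6 neighbors: 350, 400, 902, 673, 706, 218.
G on 13 vertices is 6-regular; Paley(13): SR with (k,λ,μ)=(6,2,3).
A has 3 distinct eigenvalues ≈ [6.0, 1.302776, -2.302776].
−13·(-sqrt(13)/2 - 1/2) / ((6)−(-sqrt(13)/2 - 1/2)) = sqrt(13) = ϑ(G).
≈ 3.6055513 (to 7 d.p.).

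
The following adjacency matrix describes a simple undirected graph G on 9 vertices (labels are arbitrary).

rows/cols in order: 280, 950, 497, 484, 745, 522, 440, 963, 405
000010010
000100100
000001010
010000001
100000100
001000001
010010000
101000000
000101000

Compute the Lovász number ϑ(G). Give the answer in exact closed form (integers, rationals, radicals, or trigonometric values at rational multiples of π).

deg(484) = 2; N(484) = {950, 405}.
deg(405) = 2; N(405) = {484, 522}.
N(280) = {745, 963}, |N(280)| = 2.
deg(745) = 2; N(745) = {280, 440}.
G on 9 vertices is 2-regular; the odd cycle C_{9}.
Distinct eigenvalues (to 6 d.p.): [2.0, 1.532089, 0.347296, -1.0, -1.879385].
Lovász (edge-transitive): ϑ = −9·(-2*cos(pi/9))/((2)−(-2*cos(pi/9))) = 9*cos(pi/9)/(cos(pi/9) + 1).
Numerically 4.3600896.
α=4, χ(Ḡ)=5; ϑ=9*cos(pi/9)/(cos(pi/9) + 1) lies between (both strict).

9*cos(pi/9)/(cos(pi/9) + 1)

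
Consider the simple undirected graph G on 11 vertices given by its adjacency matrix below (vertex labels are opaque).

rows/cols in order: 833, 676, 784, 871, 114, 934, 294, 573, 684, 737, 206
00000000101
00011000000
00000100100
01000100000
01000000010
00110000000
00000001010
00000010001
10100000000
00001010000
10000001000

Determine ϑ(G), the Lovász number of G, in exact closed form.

11*cos(pi/11)/(cos(pi/11) + 1)

N(934) = {784, 871}, |N(934)| = 2.
Vertex 871 has 2 neighbors: 676, 934.
deg(784) = 2; N(784) = {934, 684}.
N(676) = {871, 114}, |N(676)| = 2.
G on 11 vertices is 2-regular; the odd cycle C_{11}.
A has 6 distinct eigenvalues ≈ [2.0, 1.682507, 0.83083, -0.28463, -1.309721, -1.918986].
λ_max=2, λ_min=-2*cos(pi/11); ϑ = −11·λ_min/(λ_max−λ_min) = 11*cos(pi/11)/(cos(pi/11) + 1).
≈ 5.38630291 (to 8 d.p.).
Check 5 ≤ 11*cos(pi/11)/(cos(pi/11) + 1) ≤ 6: both strict.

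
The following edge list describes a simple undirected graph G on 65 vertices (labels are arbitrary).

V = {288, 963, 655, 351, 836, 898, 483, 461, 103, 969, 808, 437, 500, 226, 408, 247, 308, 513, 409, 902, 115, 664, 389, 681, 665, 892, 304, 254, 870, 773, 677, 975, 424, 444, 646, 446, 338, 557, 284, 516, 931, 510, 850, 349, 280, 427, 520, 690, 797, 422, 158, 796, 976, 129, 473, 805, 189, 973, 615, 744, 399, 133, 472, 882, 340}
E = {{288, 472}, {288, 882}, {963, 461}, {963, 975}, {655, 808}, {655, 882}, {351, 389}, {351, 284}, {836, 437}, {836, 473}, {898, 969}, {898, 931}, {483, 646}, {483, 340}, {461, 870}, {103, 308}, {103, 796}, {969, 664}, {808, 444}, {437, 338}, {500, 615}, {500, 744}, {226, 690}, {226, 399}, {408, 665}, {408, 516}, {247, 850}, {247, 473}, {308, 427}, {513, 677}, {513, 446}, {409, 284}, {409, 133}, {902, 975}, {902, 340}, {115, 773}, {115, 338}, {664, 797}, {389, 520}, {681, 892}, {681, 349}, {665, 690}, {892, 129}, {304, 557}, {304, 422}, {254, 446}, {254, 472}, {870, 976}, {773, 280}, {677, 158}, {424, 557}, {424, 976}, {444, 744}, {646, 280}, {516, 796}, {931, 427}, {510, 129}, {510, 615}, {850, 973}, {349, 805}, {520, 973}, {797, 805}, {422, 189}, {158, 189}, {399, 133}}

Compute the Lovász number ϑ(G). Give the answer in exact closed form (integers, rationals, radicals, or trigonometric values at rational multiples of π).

65*cos(pi/65)/(cos(pi/65) + 1)

Vertex 516 has 2 neighbors: 408, 796.
Vertex 422 has 2 neighbors: 304, 189.
Vertex 129 has 2 neighbors: 892, 510.
N(437) = {836, 338}, |N(437)| = 2.
Regular of degree 2 on 65 vertices: the odd cycle C_{65}.
The 33 distinct eigenvalues: [2.0, 1.990663, 1.96274, 1.916492, 1.852349, 1.770912, 1.67294, 1.559349, 1.431198, 1.289684, 1.136129, 0.971967, 0.798729, 0.618034, 0.431568, 0.241073, 0.048327, -0.14487, -0.336714, -0.525415, -0.70921, -0.886383, -1.05528, -1.214325, -1.362032, -1.497021, -1.618034, -1.723939, -1.813749, -1.886624, -1.941884, -1.979013, -1.997664].
Lovász (edge-transitive): ϑ = −65·(-2*cos(pi/65))/((2)−(-2*cos(pi/65))) = 65*cos(pi/65)/(cos(pi/65) + 1).
= 32.48101260… (decimal).
Lovász sandwich 32 ≤ 65*cos(pi/65)/(cos(pi/65) + 1) ≤ 33: both strict.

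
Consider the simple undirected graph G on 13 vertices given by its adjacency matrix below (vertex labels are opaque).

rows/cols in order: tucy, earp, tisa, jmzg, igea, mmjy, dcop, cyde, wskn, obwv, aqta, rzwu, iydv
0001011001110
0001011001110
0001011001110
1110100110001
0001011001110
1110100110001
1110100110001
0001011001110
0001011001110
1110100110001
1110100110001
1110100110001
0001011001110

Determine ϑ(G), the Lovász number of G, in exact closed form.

Vertex aqta has 7 neighbors: tucy, earp, tisa, igea, cyde, wskn, iydv.
N(dcop) = {tucy, earp, tisa, igea, cyde, wskn, iydv}, |N(dcop)| = 7.
N(rzwu) = {tucy, earp, tisa, igea, cyde, wskn, iydv}, |N(rzwu)| = 7.
N(cyde) = {jmzg, mmjy, dcop, obwv, aqta, rzwu}, |N(cyde)| = 6.
2 parts of sizes [7, 6]; α(G) = 7 = ϑ (perfect).
≈ 7.0000000 (to 7 d.p.).
Sandwich: α(G)=7 ≤ ϑ(G)=7 ≤ χ(Ḡ)=7 (collapsed).

7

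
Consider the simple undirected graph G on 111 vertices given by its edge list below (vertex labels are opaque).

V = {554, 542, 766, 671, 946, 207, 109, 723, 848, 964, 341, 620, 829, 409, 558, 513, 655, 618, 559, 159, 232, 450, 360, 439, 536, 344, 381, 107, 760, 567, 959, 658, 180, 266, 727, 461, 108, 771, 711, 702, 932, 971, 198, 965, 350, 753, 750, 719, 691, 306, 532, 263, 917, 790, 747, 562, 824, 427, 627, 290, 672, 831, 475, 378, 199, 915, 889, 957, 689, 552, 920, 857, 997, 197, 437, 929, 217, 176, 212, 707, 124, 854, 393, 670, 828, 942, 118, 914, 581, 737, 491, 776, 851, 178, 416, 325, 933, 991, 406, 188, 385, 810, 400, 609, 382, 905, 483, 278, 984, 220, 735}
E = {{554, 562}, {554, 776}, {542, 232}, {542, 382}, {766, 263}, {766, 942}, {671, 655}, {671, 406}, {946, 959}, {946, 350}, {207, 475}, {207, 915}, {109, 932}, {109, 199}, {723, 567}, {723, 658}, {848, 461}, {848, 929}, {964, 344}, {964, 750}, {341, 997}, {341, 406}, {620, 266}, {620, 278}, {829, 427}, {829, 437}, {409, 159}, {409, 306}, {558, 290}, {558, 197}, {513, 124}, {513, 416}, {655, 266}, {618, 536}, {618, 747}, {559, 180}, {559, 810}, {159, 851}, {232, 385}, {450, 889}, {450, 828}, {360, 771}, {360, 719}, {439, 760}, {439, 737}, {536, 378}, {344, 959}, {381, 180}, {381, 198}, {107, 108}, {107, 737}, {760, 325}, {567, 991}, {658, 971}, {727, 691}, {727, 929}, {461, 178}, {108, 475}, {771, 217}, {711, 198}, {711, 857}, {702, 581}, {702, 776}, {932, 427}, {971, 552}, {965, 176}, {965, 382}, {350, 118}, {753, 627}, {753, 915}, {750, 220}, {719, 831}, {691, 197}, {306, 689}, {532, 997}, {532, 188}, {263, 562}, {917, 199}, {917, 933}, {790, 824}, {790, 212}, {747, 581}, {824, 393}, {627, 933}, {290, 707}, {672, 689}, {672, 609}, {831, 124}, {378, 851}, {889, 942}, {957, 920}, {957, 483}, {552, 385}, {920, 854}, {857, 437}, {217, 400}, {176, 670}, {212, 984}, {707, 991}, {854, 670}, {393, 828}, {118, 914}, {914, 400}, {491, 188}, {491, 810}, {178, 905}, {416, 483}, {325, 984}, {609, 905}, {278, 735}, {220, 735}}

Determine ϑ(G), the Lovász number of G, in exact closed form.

deg(378) = 2; N(378) = {536, 851}.
N(350) = {946, 118}, |N(350)| = 2.
N(737) = {439, 107}, |N(737)| = 2.
N(450) = {889, 828}, |N(450)| = 2.
G on 111 vertices is 2-regular; this is C_{111}, the 111-cycle.
Distinct eigenvalues (to 3 d.p.): [2.0, 1.997, 1.987, 1.971, 1.949, 1.92, 1.886, 1.845, 1.798, 1.746, 1.688, 1.625, 1.556, 1.482, 1.404, 1.321, 1.234, 1.143, 1.049, 0.951, 0.85, 0.746, 0.64, 0.531, 0.421, 0.31, 0.198, 0.085, -0.028, -0.141, -0.254, -0.366, -0.477, -0.586, -0.693, -0.798, -0.9, -1.0, -1.096, -1.189, -1.278, -1.363, -1.444, -1.52, -1.591, -1.657, -1.718, -1.773, -1.822, -1.866, -1.904, -1.935, -1.961, -1.98, -1.993, -1.999].
λ_max=2, λ_min=-2*cos(pi/111); ϑ = −111·λ_min/(λ_max−λ_min) = 111*cos(pi/111)/(cos(pi/111) + 1).
≈ 55.4888841 (to 7 d.p.).
Lovász sandwich 55 ≤ 111*cos(pi/111)/(cos(pi/111) + 1) ≤ 56: both strict.

111*cos(pi/111)/(cos(pi/111) + 1)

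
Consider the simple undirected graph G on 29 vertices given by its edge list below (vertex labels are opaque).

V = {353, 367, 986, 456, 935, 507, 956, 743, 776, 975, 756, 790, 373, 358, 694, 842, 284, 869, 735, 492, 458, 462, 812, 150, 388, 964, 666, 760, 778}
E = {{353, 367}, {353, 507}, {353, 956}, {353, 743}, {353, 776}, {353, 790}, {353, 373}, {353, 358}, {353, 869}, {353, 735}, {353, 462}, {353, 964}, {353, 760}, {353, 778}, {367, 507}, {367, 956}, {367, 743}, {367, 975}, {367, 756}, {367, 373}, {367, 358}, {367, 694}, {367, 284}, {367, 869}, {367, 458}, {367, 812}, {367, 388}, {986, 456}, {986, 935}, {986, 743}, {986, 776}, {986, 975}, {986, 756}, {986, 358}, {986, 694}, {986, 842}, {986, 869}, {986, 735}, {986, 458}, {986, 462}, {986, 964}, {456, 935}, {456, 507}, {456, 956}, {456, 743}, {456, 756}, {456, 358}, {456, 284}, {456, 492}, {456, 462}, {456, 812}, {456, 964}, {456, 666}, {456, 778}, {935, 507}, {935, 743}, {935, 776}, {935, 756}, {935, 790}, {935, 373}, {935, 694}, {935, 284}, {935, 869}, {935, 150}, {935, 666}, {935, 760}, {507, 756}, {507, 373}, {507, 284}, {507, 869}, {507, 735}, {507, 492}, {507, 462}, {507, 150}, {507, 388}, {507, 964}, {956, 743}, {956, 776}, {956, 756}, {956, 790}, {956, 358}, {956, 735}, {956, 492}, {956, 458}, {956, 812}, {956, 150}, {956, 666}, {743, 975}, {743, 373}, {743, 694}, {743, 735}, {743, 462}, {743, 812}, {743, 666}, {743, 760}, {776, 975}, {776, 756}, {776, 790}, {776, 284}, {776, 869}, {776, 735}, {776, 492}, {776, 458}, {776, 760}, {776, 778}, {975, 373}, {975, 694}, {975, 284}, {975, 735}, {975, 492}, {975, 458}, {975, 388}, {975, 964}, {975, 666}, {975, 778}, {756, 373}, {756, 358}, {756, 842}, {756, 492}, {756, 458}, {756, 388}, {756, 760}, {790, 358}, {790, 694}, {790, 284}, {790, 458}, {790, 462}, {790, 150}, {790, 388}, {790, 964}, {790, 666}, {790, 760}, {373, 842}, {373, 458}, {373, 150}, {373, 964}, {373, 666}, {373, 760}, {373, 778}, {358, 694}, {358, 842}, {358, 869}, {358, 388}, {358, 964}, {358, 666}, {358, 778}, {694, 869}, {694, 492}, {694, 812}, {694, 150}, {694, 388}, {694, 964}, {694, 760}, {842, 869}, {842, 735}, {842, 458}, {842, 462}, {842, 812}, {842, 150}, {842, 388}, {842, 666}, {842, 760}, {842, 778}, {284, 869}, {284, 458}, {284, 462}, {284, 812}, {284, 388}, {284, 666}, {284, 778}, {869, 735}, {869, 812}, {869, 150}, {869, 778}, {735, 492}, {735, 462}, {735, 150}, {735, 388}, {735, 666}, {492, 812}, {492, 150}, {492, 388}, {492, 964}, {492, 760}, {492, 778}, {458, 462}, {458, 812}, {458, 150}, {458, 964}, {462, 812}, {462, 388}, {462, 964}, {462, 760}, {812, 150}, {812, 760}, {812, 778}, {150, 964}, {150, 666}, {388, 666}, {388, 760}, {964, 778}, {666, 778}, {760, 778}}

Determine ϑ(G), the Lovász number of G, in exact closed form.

N(388) = {367, 507, 975, 756, 790, 358, 694, 842, 284, 735, 492, 462, 666, 760}, |N(388)| = 14.
N(743) = {353, 367, 986, 456, 935, 956, 975, 373, 694, 735, 462, 812, 666, 760}, |N(743)| = 14.
deg(776) = 14; N(776) = {353, 986, 935, 956, 975, 756, 790, 284, 869, 735, 492, 458, 760, 778}.
deg(790) = 14; N(790) = {353, 935, 956, 776, 358, 694, 284, 458, 462, 150, 388, 964, 666, 760}.
deg(v) = 14 for all v (|V|=29); Paley(29): SR with (k,λ,μ)=(14,6,7).
A has 3 distinct eigenvalues ≈ [14.0, 2.193, -3.193].
ϑ = −N·λ_min/(λ_max−λ_min) = −29·(-sqrt(29)/2 - 1/2)/(14−(-sqrt(29)/2 - 1/2)) = sqrt(29).
= 5.3852… (decimal).

sqrt(29)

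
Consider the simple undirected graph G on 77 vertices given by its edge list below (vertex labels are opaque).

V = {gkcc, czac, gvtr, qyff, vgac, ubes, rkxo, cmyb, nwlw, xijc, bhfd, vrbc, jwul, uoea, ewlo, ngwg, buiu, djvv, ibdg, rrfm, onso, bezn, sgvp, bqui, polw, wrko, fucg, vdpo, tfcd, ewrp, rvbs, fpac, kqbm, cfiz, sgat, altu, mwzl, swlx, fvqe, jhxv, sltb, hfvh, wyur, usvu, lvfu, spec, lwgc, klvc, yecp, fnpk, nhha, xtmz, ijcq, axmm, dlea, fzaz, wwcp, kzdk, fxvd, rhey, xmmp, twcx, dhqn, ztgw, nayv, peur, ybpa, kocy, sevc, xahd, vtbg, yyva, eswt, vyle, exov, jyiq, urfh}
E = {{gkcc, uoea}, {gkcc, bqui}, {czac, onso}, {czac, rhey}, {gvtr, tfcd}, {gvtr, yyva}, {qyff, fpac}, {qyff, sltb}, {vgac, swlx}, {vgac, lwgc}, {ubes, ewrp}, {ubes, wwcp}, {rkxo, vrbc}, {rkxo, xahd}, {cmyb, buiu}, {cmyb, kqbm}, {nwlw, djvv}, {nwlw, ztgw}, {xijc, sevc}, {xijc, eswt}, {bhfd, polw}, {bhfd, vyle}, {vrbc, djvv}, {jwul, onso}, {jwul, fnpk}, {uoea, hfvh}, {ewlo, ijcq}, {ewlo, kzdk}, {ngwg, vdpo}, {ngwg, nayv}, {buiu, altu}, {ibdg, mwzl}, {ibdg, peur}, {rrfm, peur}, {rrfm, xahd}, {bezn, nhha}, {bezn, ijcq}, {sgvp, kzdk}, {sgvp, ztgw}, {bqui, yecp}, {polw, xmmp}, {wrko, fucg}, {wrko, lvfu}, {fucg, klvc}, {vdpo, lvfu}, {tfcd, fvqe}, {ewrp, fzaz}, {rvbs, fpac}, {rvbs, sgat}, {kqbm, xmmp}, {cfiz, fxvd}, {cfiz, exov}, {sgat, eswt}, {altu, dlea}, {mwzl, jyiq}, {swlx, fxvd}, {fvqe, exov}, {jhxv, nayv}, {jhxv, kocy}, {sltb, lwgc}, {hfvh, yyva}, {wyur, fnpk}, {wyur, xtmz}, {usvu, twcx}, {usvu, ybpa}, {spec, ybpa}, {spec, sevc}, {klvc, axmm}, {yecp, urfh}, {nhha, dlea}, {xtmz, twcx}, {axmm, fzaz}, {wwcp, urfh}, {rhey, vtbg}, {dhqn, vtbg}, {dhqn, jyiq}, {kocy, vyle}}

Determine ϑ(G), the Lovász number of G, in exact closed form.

N(cmyb) = {buiu, kqbm}, |N(cmyb)| = 2.
N(yecp) = {bqui, urfh}, |N(yecp)| = 2.
N(czac) = {onso, rhey}, |N(czac)| = 2.
Vertex exov has 2 neighbors: cfiz, fvqe.
deg(v) = 2 for all v (|V|=77); connected 2-regular on 77 ⇒ C_{77}.
The 39 distinct eigenvalues: [2.0, 1.993, 1.973, 1.94, 1.894, 1.836, 1.765, 1.683, 1.589, 1.484, 1.37, 1.247, 1.115, 0.976, 0.831, 0.68, 0.524, 0.365, 0.204, 0.041, -0.122, -0.285, -0.445, -0.602, -0.756, -0.904, -1.047, -1.182, -1.31, -1.429, -1.538, -1.637, -1.725, -1.802, -1.867, -1.919, -1.959, -1.985, -1.998].
ϑ = −N·λ_min/(λ_max−λ_min) = −77·(-2*cos(pi/77))/(2−(-2*cos(pi/77))) = 77*cos(pi/77)/(cos(pi/77) + 1).
Numerically 38.4840.
Check 38 ≤ 77*cos(pi/77)/(cos(pi/77) + 1) ≤ 39: both strict.

77*cos(pi/77)/(cos(pi/77) + 1)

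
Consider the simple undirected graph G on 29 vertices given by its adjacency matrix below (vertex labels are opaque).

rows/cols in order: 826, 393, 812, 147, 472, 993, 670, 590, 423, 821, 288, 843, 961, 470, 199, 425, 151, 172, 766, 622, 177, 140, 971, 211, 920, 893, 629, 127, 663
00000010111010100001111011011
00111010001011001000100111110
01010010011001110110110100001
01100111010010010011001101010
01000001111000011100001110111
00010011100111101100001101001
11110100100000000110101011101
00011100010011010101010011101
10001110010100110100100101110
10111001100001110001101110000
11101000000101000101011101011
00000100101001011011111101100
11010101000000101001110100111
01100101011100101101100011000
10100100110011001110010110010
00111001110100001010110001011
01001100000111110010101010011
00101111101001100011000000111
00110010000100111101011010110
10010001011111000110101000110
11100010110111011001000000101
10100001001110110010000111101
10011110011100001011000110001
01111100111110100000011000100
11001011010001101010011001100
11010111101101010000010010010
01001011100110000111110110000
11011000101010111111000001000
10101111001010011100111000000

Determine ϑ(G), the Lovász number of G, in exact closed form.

sqrt(29)

N(423) = {826, 472, 993, 670, 821, 843, 199, 425, 172, 177, 211, 893, 629, 127}, |N(423)| = 14.
deg(663) = 14; N(663) = {826, 812, 472, 993, 670, 590, 288, 961, 425, 151, 172, 177, 140, 971}.
N(472) = {393, 590, 423, 821, 288, 425, 151, 172, 971, 211, 920, 629, 127, 663}, |N(472)| = 14.
Vertex 590 has 14 neighbors: 147, 472, 993, 821, 961, 470, 425, 172, 622, 140, 920, 893, 629, 663.
14-regular, N=29; strongly regular (29,14,6,7).
spec(A) ≈ [14.0, 2.192582, -3.192582] (distinct, 6 d.p.).
−29·(-sqrt(29)/2 - 1/2) / ((14)−(-sqrt(29)/2 - 1/2)) = sqrt(29) = ϑ(G).
ϑ(G) ≈ 5.38516.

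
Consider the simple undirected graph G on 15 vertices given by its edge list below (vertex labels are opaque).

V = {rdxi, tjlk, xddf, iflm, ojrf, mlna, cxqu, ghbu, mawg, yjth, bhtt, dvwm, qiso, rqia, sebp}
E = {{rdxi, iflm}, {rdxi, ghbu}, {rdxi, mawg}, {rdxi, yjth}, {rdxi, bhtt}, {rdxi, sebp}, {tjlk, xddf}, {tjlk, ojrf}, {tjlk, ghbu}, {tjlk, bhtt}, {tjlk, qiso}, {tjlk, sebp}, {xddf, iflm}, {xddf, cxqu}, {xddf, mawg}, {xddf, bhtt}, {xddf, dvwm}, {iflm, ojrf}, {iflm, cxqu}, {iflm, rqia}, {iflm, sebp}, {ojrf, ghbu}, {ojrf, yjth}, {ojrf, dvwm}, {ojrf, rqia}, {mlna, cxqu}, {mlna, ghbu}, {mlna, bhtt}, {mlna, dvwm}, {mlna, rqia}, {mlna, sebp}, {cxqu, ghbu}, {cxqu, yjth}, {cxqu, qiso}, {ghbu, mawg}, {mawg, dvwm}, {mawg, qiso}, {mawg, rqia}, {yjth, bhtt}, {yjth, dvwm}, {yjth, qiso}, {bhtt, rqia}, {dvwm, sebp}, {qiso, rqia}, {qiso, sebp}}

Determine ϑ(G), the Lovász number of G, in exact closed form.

Vertex rqia has 6 neighbors: iflm, ojrf, mlna, mawg, bhtt, qiso.
deg(yjth) = 6; N(yjth) = {rdxi, ojrf, cxqu, bhtt, dvwm, qiso}.
deg(xddf) = 6; N(xddf) = {tjlk, iflm, cxqu, mawg, bhtt, dvwm}.
N(cxqu) = {xddf, iflm, mlna, ghbu, yjth, qiso}, |N(cxqu)| = 6.
Every vertex has degree 6 (N=15); Kneser-type, 2-subsets of [6].
The 3 distinct eigenvalues: [6.0, 1.0, -3.0].
ϑ = −N·λ_min/(λ_max−λ_min) = −15·(-3)/(6−(-3)) = 5.
ϑ(G) ≈ 5.000000.

5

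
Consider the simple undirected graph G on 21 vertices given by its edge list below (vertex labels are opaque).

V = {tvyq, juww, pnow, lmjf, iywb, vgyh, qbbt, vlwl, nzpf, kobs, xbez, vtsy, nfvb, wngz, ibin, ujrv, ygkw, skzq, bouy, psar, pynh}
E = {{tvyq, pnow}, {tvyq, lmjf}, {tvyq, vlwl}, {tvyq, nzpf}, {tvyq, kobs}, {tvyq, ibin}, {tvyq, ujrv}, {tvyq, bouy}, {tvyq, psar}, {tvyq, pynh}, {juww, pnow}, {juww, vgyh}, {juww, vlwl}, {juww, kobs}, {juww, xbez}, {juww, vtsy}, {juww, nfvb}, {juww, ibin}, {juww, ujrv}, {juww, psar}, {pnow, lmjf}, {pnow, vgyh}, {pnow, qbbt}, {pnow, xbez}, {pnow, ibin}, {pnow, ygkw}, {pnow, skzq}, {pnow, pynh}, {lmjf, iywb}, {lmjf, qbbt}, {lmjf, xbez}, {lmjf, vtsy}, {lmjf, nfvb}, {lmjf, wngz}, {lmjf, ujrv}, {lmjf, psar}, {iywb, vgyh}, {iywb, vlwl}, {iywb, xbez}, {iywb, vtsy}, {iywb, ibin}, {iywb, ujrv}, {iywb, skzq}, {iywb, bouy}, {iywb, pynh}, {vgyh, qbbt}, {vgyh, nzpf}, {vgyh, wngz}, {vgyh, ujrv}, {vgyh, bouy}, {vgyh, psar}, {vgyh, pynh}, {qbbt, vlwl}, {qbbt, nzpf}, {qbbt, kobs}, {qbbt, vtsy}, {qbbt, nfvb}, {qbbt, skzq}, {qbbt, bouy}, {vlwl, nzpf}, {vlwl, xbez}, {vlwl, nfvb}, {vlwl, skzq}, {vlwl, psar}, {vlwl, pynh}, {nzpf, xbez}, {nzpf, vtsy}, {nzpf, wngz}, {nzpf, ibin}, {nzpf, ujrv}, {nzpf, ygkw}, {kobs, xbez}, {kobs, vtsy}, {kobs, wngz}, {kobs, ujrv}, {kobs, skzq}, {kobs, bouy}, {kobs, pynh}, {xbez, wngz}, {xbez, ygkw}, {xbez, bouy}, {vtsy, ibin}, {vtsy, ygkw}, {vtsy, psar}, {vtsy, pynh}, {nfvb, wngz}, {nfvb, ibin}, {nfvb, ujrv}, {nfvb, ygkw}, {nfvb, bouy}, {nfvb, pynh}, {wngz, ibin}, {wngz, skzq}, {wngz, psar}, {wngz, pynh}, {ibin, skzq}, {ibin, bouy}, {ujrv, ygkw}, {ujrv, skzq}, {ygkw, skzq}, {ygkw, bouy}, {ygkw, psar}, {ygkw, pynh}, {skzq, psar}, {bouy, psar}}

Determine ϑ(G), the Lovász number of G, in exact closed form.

6

deg(pynh) = 10; N(pynh) = {tvyq, pnow, iywb, vgyh, vlwl, kobs, vtsy, nfvb, wngz, ygkw}.
deg(nfvb) = 10; N(nfvb) = {juww, lmjf, qbbt, vlwl, wngz, ibin, ujrv, ygkw, bouy, pynh}.
Vertex psar has 10 neighbors: tvyq, juww, lmjf, vgyh, vlwl, vtsy, wngz, ygkw, skzq, bouy.
deg(ibin) = 10; N(ibin) = {tvyq, juww, pnow, iywb, nzpf, vtsy, nfvb, wngz, skzq, bouy}.
G on 21 vertices is 10-regular; Kneser-type, 2-subsets of [7].
spec(A) ≈ [10.0, 1.0, -4.0] (distinct, 6 d.p.).
−21·(-4) / ((10)−(-4)) = 6 = ϑ(G).
≈ 6.000000 (to 6 d.p.).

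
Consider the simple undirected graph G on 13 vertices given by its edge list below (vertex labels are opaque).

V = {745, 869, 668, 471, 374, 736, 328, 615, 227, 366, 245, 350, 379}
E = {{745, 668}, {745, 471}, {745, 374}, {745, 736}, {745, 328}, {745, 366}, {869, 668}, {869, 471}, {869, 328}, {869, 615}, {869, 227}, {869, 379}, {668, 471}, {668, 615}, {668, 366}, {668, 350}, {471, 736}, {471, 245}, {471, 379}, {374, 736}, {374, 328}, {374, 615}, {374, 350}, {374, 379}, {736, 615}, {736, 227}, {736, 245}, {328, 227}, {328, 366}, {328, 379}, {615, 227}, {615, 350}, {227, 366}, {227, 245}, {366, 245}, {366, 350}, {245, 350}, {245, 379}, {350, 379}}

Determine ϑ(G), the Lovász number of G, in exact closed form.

deg(374) = 6; N(374) = {745, 736, 328, 615, 350, 379}.
N(366) = {745, 668, 328, 227, 245, 350}, |N(366)| = 6.
Vertex 869 has 6 neighbors: 668, 471, 328, 615, 227, 379.
deg(745) = 6; N(745) = {668, 471, 374, 736, 328, 366}.
13-vertex 6-regular graph: SR(13,6,2,3) — a Paley graph.
Distinct eigenvalues (to 3 d.p.): [6.0, 1.303, -2.303].
With N=13: ϑ(G) = 13·(-(-sqrt(13)/2 - 1/2))/(6−(-sqrt(13)/2 - 1/2)) = sqrt(13).
ϑ(G) ≈ 3.6056.

sqrt(13)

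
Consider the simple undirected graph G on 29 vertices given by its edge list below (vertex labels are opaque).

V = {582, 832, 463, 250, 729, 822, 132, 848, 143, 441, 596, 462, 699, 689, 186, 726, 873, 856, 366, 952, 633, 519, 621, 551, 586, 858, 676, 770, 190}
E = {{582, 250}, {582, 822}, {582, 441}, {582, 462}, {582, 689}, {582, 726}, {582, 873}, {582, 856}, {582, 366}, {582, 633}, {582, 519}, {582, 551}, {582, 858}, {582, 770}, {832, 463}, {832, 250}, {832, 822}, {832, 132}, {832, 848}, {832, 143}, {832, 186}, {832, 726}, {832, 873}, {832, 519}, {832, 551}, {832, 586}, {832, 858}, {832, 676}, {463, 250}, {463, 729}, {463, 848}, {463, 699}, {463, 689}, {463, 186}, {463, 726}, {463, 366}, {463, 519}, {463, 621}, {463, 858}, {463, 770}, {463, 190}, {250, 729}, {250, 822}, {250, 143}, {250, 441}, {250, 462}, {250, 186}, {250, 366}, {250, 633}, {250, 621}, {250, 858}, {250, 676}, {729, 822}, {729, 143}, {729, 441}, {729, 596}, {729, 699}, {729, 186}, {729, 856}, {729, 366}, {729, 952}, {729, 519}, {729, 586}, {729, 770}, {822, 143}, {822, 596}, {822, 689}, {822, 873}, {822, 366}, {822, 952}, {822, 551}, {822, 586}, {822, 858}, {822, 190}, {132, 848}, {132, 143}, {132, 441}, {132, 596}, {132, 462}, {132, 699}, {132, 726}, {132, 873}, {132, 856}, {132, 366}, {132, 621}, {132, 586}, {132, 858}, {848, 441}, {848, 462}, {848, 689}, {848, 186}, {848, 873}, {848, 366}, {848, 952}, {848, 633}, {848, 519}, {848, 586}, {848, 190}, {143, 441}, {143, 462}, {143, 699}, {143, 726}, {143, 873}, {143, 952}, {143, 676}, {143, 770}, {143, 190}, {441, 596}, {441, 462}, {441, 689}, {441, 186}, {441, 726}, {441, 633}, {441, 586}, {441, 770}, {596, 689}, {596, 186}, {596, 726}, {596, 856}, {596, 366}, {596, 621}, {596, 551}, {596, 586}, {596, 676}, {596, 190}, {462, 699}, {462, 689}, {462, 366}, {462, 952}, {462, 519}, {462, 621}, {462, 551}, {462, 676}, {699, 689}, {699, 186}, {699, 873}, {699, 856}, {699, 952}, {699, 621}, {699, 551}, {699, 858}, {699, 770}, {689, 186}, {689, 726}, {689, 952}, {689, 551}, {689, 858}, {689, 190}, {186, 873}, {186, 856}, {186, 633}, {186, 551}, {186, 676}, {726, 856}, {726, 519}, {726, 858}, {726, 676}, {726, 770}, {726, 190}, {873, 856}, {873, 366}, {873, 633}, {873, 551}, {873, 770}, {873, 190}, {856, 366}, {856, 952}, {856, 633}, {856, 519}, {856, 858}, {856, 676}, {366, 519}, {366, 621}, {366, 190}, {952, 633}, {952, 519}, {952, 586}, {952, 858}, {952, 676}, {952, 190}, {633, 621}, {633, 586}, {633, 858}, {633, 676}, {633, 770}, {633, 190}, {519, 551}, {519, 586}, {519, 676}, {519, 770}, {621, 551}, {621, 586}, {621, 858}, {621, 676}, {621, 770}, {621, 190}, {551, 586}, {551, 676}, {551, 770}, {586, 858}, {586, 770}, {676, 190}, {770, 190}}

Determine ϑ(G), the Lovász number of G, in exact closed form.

Vertex 856 has 14 neighbors: 582, 729, 132, 596, 699, 186, 726, 873, 366, 952, 633, 519, 858, 676.
deg(462) = 14; N(462) = {582, 250, 132, 848, 143, 441, 699, 689, 366, 952, 519, 621, 551, 676}.
Vertex 770 has 14 neighbors: 582, 463, 729, 143, 441, 699, 726, 873, 633, 519, 621, 551, 586, 190.
N(848) = {832, 463, 132, 441, 462, 689, 186, 873, 366, 952, 633, 519, 586, 190}, |N(848)| = 14.
G on 29 vertices is 14-regular; strongly regular (29,14,6,7).
Distinct eigenvalues (to 6 d.p.): [14.0, 2.192582, -3.192582].
With N=29: ϑ(G) = 29·(-(-sqrt(29)/2 - 1/2))/(14−(-sqrt(29)/2 - 1/2)) = sqrt(29).
= 5.3851648… (decimal).

sqrt(29)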